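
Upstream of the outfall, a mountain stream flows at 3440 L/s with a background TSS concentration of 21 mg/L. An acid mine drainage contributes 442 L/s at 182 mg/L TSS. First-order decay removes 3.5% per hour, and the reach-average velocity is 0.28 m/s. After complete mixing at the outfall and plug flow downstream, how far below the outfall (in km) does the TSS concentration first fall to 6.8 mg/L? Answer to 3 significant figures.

49.7 km

Flow-weighted average: C = (3440·21.00 + 442.0·182.0) / 3882 = 152700/3882 = 39.33 mg/L.
3.5%/h lost → k = −ln(1 − 0.035) = 0.03563 h⁻¹.
Set 39.33·exp(−k·t) = 6.8 → t = ln(39.33/6.8)/k = 177300 s = 49.26 h.
Distance = v·t = 0.28·177300 = 49660 m = 49.66 km.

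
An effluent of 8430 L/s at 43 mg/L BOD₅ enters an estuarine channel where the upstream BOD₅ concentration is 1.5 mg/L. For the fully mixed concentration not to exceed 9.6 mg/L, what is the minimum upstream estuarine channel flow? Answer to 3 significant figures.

Set C_mix = 9.6: (Q·1.500 + 8430·43.00) / (Q + 8430) = 9.6
→ Q = 8430·(43.00 − 9.6)/(9.6 − 1.500) = 34760 L/s.

34800 L/s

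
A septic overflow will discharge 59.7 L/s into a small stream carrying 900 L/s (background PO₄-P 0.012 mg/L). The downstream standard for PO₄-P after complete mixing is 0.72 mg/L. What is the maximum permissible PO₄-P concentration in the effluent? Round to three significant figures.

At the limit, (Qr·Cr + Qe·Cₑ)/(Qr + Qe) = 0.72:
Cₑ = (959.7·0.72 − 900.0·0.01200) / 59.70 = 11.39 mg/L.

11.4 mg/L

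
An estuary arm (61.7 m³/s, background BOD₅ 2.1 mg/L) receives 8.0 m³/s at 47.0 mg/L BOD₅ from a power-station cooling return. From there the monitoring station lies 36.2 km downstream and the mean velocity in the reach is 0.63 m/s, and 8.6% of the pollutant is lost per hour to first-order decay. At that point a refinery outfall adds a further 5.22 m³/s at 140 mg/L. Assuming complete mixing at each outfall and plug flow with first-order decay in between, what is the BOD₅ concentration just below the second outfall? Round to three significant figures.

11.4 mg/L

Flow-weighted average: C = (61.70·2.100 + 8.000·47.00) / 69.70 = 505.6/69.70 = 7.254 mg/L; combined flow 69.70 m³/s.
Travel time t = 36.2·1000 / 0.63 = 57460 s = 15.96 h.
8.6%/h lost → k = −ln(1 − 0.086) = 0.08992 h⁻¹.
After decay, C = 7.254 × e^(−kt) = 7.254 × 0.2380 = 1.727 mg/L.
At the second outfall, C = (69.70·1.727 + 5.220·140.0) / (69.70 + 5.220) = 11.36 mg/L.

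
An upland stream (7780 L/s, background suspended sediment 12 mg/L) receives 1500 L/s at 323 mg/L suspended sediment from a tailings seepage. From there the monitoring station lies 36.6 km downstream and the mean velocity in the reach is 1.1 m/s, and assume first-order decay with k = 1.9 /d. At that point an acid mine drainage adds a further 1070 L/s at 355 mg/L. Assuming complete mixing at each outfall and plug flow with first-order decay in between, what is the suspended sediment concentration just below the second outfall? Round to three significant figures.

63.6 mg/L

Flow-weighted average: C = (7780·12.00 + 1500·323.0) / 9280 = 577900/9280 = 62.27 mg/L; combined flow 9280 L/s.
Travel time t = 36.6·1000 / 1.1 = 33270 s = 9.242 h.
Decay over the reach: 62.27·exp(−kt) = 62.27·0.4811 = 29.96 mg/L.
At the second outfall, C = (9280·29.96 + 1070·355.0) / (9280 + 1070) = 63.56 mg/L.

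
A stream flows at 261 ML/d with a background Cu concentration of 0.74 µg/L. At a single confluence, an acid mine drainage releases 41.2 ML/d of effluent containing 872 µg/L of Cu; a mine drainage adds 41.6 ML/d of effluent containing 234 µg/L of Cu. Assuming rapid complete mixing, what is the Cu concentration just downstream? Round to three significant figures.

After mixing, C = (261.0·0.7400 + 41.20·872.0 + 41.60·234.0) / 343.8 = 45850/343.8 = 133.4 µg/L.

133 µg/L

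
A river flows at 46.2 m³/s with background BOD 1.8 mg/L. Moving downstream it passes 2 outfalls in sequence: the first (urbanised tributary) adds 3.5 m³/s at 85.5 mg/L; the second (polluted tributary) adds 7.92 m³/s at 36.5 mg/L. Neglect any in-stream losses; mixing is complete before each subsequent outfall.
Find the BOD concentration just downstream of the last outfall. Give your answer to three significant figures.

11.7 mg/L

Outfall 1: combined Q = 49.70 m³/s; C = (46.20·1.800 + 3.500·85.50)/49.70 = 7.694 mg/L.
Outfall 2: combined Q = 57.62 m³/s; C = (49.70·7.694 + 7.920·36.50)/57.62 = 11.65 mg/L.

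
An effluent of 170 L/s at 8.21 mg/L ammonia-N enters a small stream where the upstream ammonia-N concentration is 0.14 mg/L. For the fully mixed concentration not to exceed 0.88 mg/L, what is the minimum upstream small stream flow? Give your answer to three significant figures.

Set C_mix = 0.88: (Q·0.1400 + 170.0·8.210) / (Q + 170.0) = 0.88
→ Q = 170.0·(8.210 − 0.88)/(0.88 − 0.1400) = 1684 L/s.

1680 L/s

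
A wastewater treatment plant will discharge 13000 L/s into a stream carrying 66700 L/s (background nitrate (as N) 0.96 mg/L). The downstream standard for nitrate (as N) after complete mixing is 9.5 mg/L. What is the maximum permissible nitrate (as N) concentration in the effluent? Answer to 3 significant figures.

53.3 mg/L

At the limit, (Qr·Cr + Qe·Cₑ)/(Qr + Qe) = 9.5:
Cₑ = (79700·9.5 − 66700·0.9600) / 13000 = 53.32 mg/L.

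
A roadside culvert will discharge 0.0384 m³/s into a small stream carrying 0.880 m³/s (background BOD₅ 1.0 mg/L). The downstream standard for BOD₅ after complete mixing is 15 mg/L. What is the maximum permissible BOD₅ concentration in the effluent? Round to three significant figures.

336 mg/L

At the limit, (Qr·Cr + Qe·Cₑ)/(Qr + Qe) = 15:
Cₑ = (0.9184·15 − 0.8800·1.000) / 0.03840 = 335.8 mg/L.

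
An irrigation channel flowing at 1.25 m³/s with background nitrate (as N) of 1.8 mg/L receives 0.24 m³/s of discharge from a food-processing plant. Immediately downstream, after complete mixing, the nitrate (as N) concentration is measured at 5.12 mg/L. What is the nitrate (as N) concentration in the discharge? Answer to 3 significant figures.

Mass balance: 1.250·1.800 + 0.2400·Cₑ = 1.490·5.120
→ Cₑ = (1.490·5.120 − 1.250·1.800) / 0.2400 = 22.41 mg/L.

22.4 mg/L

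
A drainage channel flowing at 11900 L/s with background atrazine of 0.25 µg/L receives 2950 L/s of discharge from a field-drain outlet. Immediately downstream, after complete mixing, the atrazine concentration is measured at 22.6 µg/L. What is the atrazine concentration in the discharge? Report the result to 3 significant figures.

Mass balance: 11900·0.2500 + 2950·Cₑ = 14850·22.60
→ Cₑ = (14850·22.60 − 11900·0.2500) / 2950 = 112.8 µg/L.

113 µg/L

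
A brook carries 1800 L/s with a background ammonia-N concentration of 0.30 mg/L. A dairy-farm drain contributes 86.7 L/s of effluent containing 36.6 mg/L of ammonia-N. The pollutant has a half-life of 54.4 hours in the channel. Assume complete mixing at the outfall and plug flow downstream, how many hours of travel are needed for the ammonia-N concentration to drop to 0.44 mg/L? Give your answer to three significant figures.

118 h

After mixing, C = (1800·0.3000 + 86.70·36.60) / 1887 = 3713/1887 = 1.968 mg/L.
Half-life 54.4 h → k = ln 2 / 54.4 = 0.01274 h⁻¹ = 0.3058 d⁻¹.
1.968·exp(−k·t) = 0.44 → t = ln(1.968/0.44)/k = 423300 s = 117.6 h.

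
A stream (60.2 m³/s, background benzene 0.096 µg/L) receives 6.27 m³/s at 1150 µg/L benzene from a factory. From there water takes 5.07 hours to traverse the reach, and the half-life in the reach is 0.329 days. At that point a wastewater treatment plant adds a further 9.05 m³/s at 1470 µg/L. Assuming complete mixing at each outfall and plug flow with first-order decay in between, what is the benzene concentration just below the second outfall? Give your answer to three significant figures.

Mixed concentration C = ΣQC/ΣQ = (60.20·0.09600 + 6.270·1150) / 66.47 = 7216/66.47 = 108.6 µg/L; combined flow 66.47 m³/s.
Half-life 0.329 d → k = ln 2 / 0.329 = 2.107 d⁻¹.
Decay over the reach: 108.6·exp(−kt) = 108.6·0.6408 = 69.57 µg/L.
Second outfall: C = (66.47·69.57 + 9.050·1470)/75.52 = 237.4 µg/L.

237 µg/L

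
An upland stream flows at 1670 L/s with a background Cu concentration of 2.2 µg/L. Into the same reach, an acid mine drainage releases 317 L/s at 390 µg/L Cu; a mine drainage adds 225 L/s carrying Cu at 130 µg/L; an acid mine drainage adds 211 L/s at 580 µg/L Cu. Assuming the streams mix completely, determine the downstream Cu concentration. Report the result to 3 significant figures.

115 µg/L

Conservation of mass: C = (1670·2.200 + 317.0·390.0 + 225.0·130.0 + 211.0·580.0) / 2423 = 278900/2423 = 115.1 µg/L.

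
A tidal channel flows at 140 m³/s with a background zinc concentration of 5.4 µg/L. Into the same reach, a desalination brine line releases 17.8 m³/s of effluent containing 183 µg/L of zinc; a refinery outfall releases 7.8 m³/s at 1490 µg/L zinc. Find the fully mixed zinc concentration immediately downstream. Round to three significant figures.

94.4 µg/L

Mixed concentration C = ΣQC/ΣQ = (140.0·5.400 + 17.80·183.0 + 7.800·1490) / 165.6 = 15640/165.6 = 94.42 µg/L.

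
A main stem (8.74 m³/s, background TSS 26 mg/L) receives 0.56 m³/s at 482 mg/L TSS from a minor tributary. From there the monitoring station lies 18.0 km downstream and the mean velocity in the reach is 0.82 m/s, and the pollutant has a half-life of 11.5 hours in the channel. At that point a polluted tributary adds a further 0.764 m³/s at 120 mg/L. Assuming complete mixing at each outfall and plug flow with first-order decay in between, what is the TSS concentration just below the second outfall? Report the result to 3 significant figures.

Conservation of mass: C = (8.740·26.00 + 0.5600·482.0) / 9.300 = 497.2/9.300 = 53.46 mg/L; combined flow 9.300 m³/s.
Travel time t = 18.0·1000 / 0.82 = 21950 s = 6.098 h.
Half-life 11.5 h → k = ln 2 / 11.5 = 0.06027 h⁻¹ = 1.447 d⁻¹.
After decay, C = 53.46 × e^(−kt) = 53.46 × 0.6924 = 37.02 mg/L.
Second outfall: C = (9.300·37.02 + 0.7640·120.0)/10.06 = 43.32 mg/L.

43.3 mg/L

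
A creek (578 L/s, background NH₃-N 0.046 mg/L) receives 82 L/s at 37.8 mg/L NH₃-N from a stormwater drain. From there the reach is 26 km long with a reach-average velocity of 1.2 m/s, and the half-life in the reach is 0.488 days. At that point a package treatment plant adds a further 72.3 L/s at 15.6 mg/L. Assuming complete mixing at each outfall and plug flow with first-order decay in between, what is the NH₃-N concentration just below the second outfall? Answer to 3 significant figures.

4.53 mg/L

After mixing, C = (578.0·0.04600 + 82.00·37.80) / 660.0 = 3126/660.0 = 4.737 mg/L; combined flow 660.0 L/s.
Travel time t = 26·1000 / 1.2 = 21670 s = 6.019 h.
Half-life 0.488 d → k = ln 2 / 0.488 = 1.420 d⁻¹.
First-order decay: C = 4.737·exp(−k·t) = 4.737·0.7003 = 3.317 mg/L.
Second outfall: C = (660.0·3.317 + 72.30·15.60)/732.3 = 4.530 mg/L.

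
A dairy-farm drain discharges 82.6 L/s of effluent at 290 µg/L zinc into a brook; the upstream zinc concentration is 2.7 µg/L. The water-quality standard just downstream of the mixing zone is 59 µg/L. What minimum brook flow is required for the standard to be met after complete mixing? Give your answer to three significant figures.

339 L/s

Set C_mix = 59: (Q·2.700 + 82.60·290.0) / (Q + 82.60) = 59
→ Q = 82.60·(290.0 − 59)/(59 − 2.700) = 338.9 L/s.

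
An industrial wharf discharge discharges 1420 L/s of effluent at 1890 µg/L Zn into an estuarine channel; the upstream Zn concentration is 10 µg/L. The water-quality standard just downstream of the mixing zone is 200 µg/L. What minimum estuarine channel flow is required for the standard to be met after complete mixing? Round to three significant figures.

12600 L/s

Set C_mix = 200: (Q·10.00 + 1420·1890) / (Q + 1420) = 200
→ Q = 1420·(1890 − 200)/(200 − 10.00) = 12630 L/s.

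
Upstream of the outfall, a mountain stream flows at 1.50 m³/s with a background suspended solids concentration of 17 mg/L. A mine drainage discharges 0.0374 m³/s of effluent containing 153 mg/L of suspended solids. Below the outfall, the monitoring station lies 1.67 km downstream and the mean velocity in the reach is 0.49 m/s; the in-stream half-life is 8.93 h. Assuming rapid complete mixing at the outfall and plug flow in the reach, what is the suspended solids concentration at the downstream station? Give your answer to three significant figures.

After mixing, C = (1.500·17.00 + 0.03740·153.0) / 1.537 = 31.22/1.537 = 20.31 mg/L.
Travel time t = 1.67·1000 / 0.49 = 3408 s = 0.9467 h.
Half-life 8.93 h → k = ln 2 / 8.93 = 0.07762 h⁻¹ = 1.863 d⁻¹.
Applying C = C₀e^(−kt): 20.31 × 0.9292 = 18.87 mg/L.

18.9 mg/L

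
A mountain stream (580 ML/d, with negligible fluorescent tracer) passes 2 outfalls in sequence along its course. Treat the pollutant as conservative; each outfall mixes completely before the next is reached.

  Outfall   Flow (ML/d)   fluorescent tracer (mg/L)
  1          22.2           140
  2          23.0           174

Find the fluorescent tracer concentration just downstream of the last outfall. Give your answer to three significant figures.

11.4 mg/L

After outfall 1: Q = 580.0 + 22.20 = 602.2 ML/d; C = (580.0·0 + 22.20·140.0)/602.2 = 5.161 mg/L.
After outfall 2: Q = 602.2 + 23.00 = 625.2 ML/d; C = (602.2·5.161 + 23.00·174.0)/625.2 = 11.37 mg/L.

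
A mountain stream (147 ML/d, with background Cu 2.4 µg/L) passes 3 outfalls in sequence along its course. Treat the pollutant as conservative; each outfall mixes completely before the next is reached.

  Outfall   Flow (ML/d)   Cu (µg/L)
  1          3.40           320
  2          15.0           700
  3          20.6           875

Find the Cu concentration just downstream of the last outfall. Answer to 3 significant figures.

161 µg/L

After outfall 1: Q = 147.0 + 3.400 = 150.4 ML/d; C = (147.0·2.400 + 3.400·320.0)/150.4 = 9.580 µg/L.
After outfall 2: Q = 150.4 + 15.00 = 165.4 ML/d; C = (150.4·9.580 + 15.00·700.0)/165.4 = 72.19 µg/L.
After outfall 3: Q = 165.4 + 20.60 = 186.0 ML/d; C = (165.4·72.19 + 20.60·875.0)/186.0 = 161.1 µg/L.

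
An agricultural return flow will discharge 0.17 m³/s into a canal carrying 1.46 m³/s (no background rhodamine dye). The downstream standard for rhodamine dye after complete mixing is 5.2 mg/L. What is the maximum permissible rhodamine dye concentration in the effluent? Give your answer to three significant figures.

49.9 mg/L

At the limit, (Qr·Cr + Qe·Cₑ)/(Qr + Qe) = 5.2:
Cₑ = (1.630·5.2 − 1.460·0) / 0.1700 = 49.86 mg/L.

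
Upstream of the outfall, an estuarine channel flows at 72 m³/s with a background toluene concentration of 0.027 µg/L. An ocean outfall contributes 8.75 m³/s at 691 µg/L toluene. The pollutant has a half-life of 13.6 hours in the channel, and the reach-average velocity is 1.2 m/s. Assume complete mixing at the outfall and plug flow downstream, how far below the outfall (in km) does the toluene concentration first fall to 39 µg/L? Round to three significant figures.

55.3 km

Mass balance: C = (72.00·0.02700 + 8.750·691.0) / 80.75 = 6048/80.75 = 74.90 µg/L.
Half-life 13.6 h → k = ln 2 / 13.6 = 0.05097 h⁻¹ = 1.223 d⁻¹.
Set 74.90·exp(−k·t) = 39 → t = ln(74.90/39)/k = 46100 s = 12.80 h.
Distance = v·t = 1.2·46100 = 55310 m = 55.31 km.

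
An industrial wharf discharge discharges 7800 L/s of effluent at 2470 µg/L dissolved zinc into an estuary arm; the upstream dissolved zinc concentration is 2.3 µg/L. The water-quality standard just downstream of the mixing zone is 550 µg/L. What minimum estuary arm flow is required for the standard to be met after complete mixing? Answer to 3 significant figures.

Set C_mix = 550: (Q·2.300 + 7800·2470) / (Q + 7800) = 550
→ Q = 7800·(2470 − 550)/(550 − 2.300) = 27340 L/s.

27300 L/s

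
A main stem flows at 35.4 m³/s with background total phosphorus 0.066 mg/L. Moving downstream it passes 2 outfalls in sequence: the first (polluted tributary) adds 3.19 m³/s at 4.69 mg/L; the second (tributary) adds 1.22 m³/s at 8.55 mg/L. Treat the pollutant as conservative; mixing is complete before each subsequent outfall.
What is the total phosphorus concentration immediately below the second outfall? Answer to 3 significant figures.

0.697 mg/L

After outfall 1: Q = 35.40 + 3.190 = 38.59 m³/s; C = (35.40·0.06600 + 3.190·4.690)/38.59 = 0.4482 mg/L.
After outfall 2: Q = 38.59 + 1.220 = 39.81 m³/s; C = (38.59·0.4482 + 1.220·8.550)/39.81 = 0.6965 mg/L.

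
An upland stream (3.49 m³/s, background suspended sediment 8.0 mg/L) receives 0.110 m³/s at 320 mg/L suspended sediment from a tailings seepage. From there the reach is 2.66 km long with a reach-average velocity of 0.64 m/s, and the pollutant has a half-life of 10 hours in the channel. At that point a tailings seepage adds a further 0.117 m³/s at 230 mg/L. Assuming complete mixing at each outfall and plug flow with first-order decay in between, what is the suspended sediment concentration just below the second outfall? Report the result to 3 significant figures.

22.9 mg/L

After mixing, C = (3.490·8.000 + 0.1100·320.0) / 3.600 = 63.12/3.600 = 17.53 mg/L; combined flow 3.600 m³/s.
Travel time t = 2.66·1000 / 0.64 = 4156 s = 1.155 h.
Half-life 10 h → k = ln 2 / 10 = 0.06931 h⁻¹ = 1.664 d⁻¹.
Decay over the reach: 17.53·exp(−kt) = 17.53·0.9231 = 16.18 mg/L.
Second outfall: C = (3.600·16.18 + 0.1170·230.0)/3.717 = 22.92 mg/L.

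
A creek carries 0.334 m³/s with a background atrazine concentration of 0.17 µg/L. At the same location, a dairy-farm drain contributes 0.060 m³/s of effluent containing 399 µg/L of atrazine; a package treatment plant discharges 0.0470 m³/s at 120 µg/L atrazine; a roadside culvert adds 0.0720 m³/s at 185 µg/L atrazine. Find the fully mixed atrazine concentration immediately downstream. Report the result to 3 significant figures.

83.7 µg/L

Conservation of mass: C = (0.3340·0.1700 + 0.06000·399.0 + 0.04700·120.0 + 0.07200·185.0) / 0.5130 = 42.96/0.5130 = 83.74 µg/L.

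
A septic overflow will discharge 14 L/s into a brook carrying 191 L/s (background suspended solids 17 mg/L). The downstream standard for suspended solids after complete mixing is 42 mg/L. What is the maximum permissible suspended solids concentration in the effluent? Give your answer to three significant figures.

At the limit, (Qr·Cr + Qe·Cₑ)/(Qr + Qe) = 42:
Cₑ = (205.0·42 − 191.0·17.00) / 14.00 = 383.1 mg/L.

383 mg/L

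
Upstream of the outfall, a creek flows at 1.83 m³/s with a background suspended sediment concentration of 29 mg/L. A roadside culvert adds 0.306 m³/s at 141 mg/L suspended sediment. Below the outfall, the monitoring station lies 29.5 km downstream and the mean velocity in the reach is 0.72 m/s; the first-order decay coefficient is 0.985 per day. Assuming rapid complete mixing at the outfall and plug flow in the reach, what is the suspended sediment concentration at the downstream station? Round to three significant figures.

28.2 mg/L

After mixing, C = (1.830·29.00 + 0.3060·141.0) / 2.136 = 96.22/2.136 = 45.04 mg/L.
Travel time t = 29.5·1000 / 0.72 = 40970 s = 11.38 h.
After decay, C = 45.04 × e^(−kt) = 45.04 × 0.6268 = 28.23 mg/L.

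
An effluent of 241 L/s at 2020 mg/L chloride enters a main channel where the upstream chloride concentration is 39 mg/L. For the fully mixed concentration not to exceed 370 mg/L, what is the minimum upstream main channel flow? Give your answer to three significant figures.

Set C_mix = 370: (Q·39.00 + 241.0·2020) / (Q + 241.0) = 370
→ Q = 241.0·(2020 − 370)/(370 − 39.00) = 1201 L/s.

1200 L/s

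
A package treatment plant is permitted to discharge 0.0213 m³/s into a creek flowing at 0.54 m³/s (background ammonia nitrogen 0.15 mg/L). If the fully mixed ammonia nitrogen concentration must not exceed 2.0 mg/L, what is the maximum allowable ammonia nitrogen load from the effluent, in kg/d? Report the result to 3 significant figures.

Mass balance at the limit: 0.5400·0.1500 + 0.02130·Cₑ = 0.5613·2.0 → Cₑ = 48.90 mg/L.
Load = 0.02130 m³/s × 48.90 g/m³ × 86 400 s/d = 89.99 kg/d.

90.0 kg/d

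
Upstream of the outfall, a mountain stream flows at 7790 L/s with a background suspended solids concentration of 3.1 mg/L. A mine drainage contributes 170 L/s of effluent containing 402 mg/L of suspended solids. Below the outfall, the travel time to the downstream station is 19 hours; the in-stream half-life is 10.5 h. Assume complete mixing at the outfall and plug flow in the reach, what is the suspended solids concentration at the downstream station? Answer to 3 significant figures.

3.31 mg/L

After mixing, C = (7790·3.100 + 170.0·402.0) / 7960 = 92490/7960 = 11.62 mg/L.
Half-life 10.5 h → k = ln 2 / 10.5 = 0.06601 h⁻¹ = 1.584 d⁻¹.
After decay, C = 11.62 × e^(−kt) = 11.62 × 0.2853 = 3.315 mg/L.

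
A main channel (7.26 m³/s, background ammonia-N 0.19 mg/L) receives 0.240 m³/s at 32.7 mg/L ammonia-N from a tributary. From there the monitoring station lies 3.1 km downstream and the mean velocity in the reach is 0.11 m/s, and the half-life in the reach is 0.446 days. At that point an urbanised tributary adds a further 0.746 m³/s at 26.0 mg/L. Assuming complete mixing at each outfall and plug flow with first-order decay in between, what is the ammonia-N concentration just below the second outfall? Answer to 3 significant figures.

Mass balance: C = (7.260·0.1900 + 0.2400·32.70) / 7.500 = 9.227/7.500 = 1.230 mg/L; combined flow 7.500 m³/s.
Travel time t = 3.1·1000 / 0.11 = 28180 s = 7.828 h.
Half-life 0.446 d → k = ln 2 / 0.446 = 1.554 d⁻¹.
First-order decay: C = 1.230·exp(−k·t) = 1.230·0.6023 = 0.7411 mg/L.
Second outfall: C = (7.500·0.7411 + 0.7460·26.00)/8.246 = 3.026 mg/L.

3.03 mg/L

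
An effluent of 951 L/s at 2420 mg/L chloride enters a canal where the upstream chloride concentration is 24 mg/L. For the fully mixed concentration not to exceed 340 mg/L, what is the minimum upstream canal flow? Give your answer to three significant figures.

6260 L/s

Set C_mix = 340: (Q·24.00 + 951.0·2420) / (Q + 951.0) = 340
→ Q = 951.0·(2420 − 340)/(340 − 24.00) = 6260 L/s.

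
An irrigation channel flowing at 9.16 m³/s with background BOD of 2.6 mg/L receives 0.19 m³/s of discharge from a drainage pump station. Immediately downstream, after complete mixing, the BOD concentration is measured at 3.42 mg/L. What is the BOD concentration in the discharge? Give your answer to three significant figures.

43.0 mg/L

Mass balance: 9.160·2.600 + 0.1900·Cₑ = 9.350·3.420
→ Cₑ = (9.350·3.420 − 9.160·2.600) / 0.1900 = 42.95 mg/L.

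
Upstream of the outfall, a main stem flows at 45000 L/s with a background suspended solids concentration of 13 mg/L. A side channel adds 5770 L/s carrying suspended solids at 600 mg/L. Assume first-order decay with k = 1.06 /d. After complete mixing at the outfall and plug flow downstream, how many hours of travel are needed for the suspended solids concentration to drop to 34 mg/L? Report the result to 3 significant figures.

Flow-weighted average: C = (45000·13.00 + 5770·600.0) / 50770 = 4047000/50770 = 79.71 mg/L.
79.71·exp(−k·t) = 34 → t = ln(79.71/34)/k = 69450 s = 19.29 h.

19.3 h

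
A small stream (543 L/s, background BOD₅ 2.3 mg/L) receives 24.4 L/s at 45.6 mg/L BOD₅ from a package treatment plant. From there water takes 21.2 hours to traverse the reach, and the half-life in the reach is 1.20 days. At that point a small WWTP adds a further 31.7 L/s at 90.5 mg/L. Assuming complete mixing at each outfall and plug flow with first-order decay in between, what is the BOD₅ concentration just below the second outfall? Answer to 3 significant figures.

7.16 mg/L

Conservation of mass: C = (543.0·2.300 + 24.40·45.60) / 567.4 = 2362/567.4 = 4.162 mg/L; combined flow 567.4 L/s.
Half-life 1.20 d → k = ln 2 / 1.20 = 0.5776 d⁻¹.
After decay, C = 4.162 × e^(−kt) = 4.162 × 0.6004 = 2.499 mg/L.
Second outfall: C = (567.4·2.499 + 31.70·90.50)/599.1 = 7.155 mg/L.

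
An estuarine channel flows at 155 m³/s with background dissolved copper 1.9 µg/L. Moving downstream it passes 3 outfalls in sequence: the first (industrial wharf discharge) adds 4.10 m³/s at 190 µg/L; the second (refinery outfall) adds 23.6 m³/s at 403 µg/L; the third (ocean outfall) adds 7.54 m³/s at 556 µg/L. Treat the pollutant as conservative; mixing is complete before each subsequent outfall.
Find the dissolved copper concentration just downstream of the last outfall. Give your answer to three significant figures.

After outfall 1: Q = 155.0 + 4.100 = 159.1 m³/s; C = (155.0·1.900 + 4.100·190.0)/159.1 = 6.747 µg/L.
After outfall 2: Q = 159.1 + 23.60 = 182.7 m³/s; C = (159.1·6.747 + 23.60·403.0)/182.7 = 57.93 µg/L.
After outfall 3: Q = 182.7 + 7.540 = 190.2 m³/s; C = (182.7·57.93 + 7.540·556.0)/190.2 = 77.67 µg/L.

77.7 µg/L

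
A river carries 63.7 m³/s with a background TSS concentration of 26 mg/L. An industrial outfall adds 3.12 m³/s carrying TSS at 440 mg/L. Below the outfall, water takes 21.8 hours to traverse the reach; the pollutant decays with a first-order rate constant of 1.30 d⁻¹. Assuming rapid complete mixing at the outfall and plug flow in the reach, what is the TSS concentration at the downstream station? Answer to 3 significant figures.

13.9 mg/L

After mixing, C = (63.70·26.00 + 3.120·440.0) / 66.82 = 3029/66.82 = 45.33 mg/L.
First-order decay: C = 45.33·exp(−k·t) = 45.33·0.3070 = 13.92 mg/L.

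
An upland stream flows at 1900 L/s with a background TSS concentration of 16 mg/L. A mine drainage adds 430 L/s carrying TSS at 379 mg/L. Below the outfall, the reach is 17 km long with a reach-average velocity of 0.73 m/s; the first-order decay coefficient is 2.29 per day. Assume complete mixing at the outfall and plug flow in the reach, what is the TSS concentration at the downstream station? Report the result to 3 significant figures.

Mass balance: C = (1900·16.00 + 430.0·379.0) / 2330 = 193400/2330 = 82.99 mg/L.
Travel time t = 17·1000 / 0.73 = 23290 s = 6.469 h.
First-order decay: C = 82.99·exp(−k·t) = 82.99·0.5394 = 44.77 mg/L.

44.8 mg/L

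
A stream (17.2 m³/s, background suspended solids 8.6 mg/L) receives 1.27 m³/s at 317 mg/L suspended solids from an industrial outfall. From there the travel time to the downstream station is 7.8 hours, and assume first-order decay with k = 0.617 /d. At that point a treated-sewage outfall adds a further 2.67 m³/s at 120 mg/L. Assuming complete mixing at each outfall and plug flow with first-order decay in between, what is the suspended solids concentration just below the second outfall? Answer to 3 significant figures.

Conservation of mass: C = (17.20·8.600 + 1.270·317.0) / 18.47 = 550.5/18.47 = 29.81 mg/L; combined flow 18.47 m³/s.
After decay, C = 29.81 × e^(−kt) = 29.81 × 0.8183 = 24.39 mg/L.
Second outfall: C = (18.47·24.39 + 2.670·120.0)/21.14 = 36.47 mg/L.

36.5 mg/L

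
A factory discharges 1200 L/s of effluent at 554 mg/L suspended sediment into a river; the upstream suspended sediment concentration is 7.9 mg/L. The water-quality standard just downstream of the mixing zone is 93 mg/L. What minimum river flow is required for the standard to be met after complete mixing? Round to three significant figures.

6500 L/s

Set C_mix = 93: (Q·7.900 + 1200·554.0) / (Q + 1200) = 93
→ Q = 1200·(554.0 − 93)/(93 − 7.900) = 6501 L/s.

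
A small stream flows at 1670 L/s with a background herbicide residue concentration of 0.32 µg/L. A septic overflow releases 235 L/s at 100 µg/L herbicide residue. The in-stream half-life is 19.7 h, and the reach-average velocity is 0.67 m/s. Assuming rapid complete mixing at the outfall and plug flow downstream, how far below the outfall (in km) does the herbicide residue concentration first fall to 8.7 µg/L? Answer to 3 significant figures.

25.5 km

After mixing, C = (1670·0.3200 + 235.0·100.0) / 1905 = 24030/1905 = 12.62 µg/L.
Half-life 19.7 h → k = ln 2 / 19.7 = 0.03519 h⁻¹ = 0.8444 d⁻¹.
Set 12.62·exp(−k·t) = 8.7 → t = ln(12.62/8.7)/k = 38030 s = 10.56 h.
Distance = v·t = 0.67·38030 = 25480 m = 25.48 km.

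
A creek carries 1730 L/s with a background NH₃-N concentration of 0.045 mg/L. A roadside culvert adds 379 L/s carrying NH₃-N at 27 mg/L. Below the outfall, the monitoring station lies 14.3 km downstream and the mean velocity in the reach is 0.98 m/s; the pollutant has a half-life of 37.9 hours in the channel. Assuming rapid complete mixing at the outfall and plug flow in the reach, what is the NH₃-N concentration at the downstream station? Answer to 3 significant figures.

Mass balance: C = (1730·0.04500 + 379.0·27.00) / 2109 = 10310/2109 = 4.889 mg/L.
Travel time t = 14.3·1000 / 0.98 = 14590 s = 4.053 h.
Half-life 37.9 h → k = ln 2 / 37.9 = 0.01829 h⁻¹ = 0.4389 d⁻¹.
After decay, C = 4.889 × e^(−kt) = 4.889 × 0.9286 = 4.540 mg/L.

4.54 mg/L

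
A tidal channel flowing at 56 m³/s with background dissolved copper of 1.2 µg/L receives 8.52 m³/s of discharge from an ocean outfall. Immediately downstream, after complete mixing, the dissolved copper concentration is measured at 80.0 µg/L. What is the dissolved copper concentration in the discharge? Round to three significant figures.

Mass balance: 56.00·1.200 + 8.520·Cₑ = 64.52·80.00
→ Cₑ = (64.52·80.00 − 56.00·1.200) / 8.520 = 597.9 µg/L.

598 µg/L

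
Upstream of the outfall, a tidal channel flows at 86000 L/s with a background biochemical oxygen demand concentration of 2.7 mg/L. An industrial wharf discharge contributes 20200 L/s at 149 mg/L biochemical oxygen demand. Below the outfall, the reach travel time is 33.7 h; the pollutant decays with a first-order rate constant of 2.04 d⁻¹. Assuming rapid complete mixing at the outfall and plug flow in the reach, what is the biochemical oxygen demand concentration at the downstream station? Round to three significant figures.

Flow-weighted average: C = (86000·2.700 + 20200·149.0) / 106200 = 3242000/106200 = 30.53 mg/L.
After decay, C = 30.53 × e^(−kt) = 30.53 × 0.05701 = 1.740 mg/L.

1.74 mg/L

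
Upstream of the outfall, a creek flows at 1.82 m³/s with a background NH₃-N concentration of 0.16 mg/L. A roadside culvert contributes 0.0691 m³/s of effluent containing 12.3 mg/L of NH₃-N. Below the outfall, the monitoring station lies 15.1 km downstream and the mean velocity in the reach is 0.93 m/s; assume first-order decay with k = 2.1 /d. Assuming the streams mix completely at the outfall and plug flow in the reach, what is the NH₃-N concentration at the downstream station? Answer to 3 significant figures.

0.407 mg/L

Mass balance: C = (1.820·0.1600 + 0.06910·12.30) / 1.889 = 1.141/1.889 = 0.6041 mg/L.
Travel time t = 15.1·1000 / 0.93 = 16240 s = 4.510 h.
Decay over the reach: 0.6041·exp(−kt) = 0.6041·0.6739 = 0.4071 mg/L.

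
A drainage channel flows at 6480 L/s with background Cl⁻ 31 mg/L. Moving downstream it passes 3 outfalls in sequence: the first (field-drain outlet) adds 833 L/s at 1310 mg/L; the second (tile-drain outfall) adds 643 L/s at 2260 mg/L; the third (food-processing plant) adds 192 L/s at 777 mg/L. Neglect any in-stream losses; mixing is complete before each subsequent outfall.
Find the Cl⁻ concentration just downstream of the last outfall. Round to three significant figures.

Outfall 1: combined Q = 7313 L/s; C = (6480·31.00 + 833.0·1310)/7313 = 176.7 mg/L.
Outfall 2: combined Q = 7956 L/s; C = (7313·176.7 + 643.0·2260)/7956 = 345.1 mg/L.
Outfall 3: combined Q = 8148 L/s; C = (7956·345.1 + 192.0·777.0)/8148 = 355.2 mg/L.

355 mg/L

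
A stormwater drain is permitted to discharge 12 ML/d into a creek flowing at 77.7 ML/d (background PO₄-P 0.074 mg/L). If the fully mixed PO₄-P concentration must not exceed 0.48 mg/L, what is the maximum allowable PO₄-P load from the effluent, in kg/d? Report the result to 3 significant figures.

37.3 kg/d

Mass balance at the limit: 77.70·0.07400 + 12.00·Cₑ = 89.70·0.48 → Cₑ = 3.109 mg/L.
12.00 ML/d = 0.1389 m³/s. Load = 0.1389 m³/s × 3.109 g/m³ × 86 400 s/d = 37.31 kg/d.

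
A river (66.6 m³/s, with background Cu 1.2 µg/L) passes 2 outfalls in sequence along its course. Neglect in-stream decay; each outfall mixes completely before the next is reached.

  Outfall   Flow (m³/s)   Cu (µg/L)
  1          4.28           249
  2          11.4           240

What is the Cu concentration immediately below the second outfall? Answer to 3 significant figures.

Outfall 1: combined Q = 70.88 m³/s; C = (66.60·1.200 + 4.280·249.0)/70.88 = 16.16 µg/L.
Outfall 2: combined Q = 82.28 m³/s; C = (70.88·16.16 + 11.40·240.0)/82.28 = 47.18 µg/L.

47.2 µg/L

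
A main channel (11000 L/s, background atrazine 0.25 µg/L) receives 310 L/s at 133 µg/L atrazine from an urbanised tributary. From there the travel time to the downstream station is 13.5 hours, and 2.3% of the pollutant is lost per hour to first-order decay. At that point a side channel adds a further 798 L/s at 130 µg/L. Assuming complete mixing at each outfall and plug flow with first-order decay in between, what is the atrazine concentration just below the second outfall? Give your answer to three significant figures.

11.2 µg/L

Conservation of mass: C = (11000·0.2500 + 310.0·133.0) / 11310 = 43980/11310 = 3.889 µg/L; combined flow 11310 L/s.
2.3%/h lost → k = −ln(1 − 0.023) = 0.02327 h⁻¹.
Decay over the reach: 3.889·exp(−kt) = 3.889·0.7304 = 2.840 µg/L.
At the second outfall, C = (11310·2.840 + 798.0·130.0) / (11310 + 798.0) = 11.22 µg/L.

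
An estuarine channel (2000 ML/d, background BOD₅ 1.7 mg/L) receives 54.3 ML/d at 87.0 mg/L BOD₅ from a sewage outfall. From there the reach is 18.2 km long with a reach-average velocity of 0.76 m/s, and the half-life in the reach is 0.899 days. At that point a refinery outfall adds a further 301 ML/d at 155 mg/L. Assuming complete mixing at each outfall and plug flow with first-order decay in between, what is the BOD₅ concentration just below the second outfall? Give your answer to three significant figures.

22.6 mg/L

Conservation of mass: C = (2000·1.700 + 54.30·87.00) / 2054 = 8124/2054 = 3.955 mg/L; combined flow 2054 ML/d.
Travel time t = 18.2·1000 / 0.76 = 23950 s = 6.652 h.
Half-life 0.899 d → k = ln 2 / 0.899 = 0.7710 d⁻¹.
Applying C = C₀e^(−kt): 3.955 × 0.8076 = 3.194 mg/L.
At the second outfall, C = (2054·3.194 + 301.0·155.0) / (2054 + 301.0) = 22.59 mg/L.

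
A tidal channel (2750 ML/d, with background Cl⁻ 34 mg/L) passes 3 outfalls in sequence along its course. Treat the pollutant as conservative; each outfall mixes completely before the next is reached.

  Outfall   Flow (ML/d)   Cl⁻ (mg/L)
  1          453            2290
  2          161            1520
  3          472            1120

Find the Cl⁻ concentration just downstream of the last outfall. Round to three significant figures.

After outfall 1: Q = 2750 + 453.0 = 3203 ML/d; C = (2750·34.00 + 453.0·2290)/3203 = 353.1 mg/L.
After outfall 2: Q = 3203 + 161.0 = 3364 ML/d; C = (3203·353.1 + 161.0·1520)/3364 = 408.9 mg/L.
After outfall 3: Q = 3364 + 472.0 = 3836 ML/d; C = (3364·408.9 + 472.0·1120)/3836 = 496.4 mg/L.

496 mg/L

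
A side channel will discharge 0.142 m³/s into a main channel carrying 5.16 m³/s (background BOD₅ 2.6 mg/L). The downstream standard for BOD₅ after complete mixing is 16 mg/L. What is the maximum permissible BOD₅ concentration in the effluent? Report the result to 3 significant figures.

At the limit, (Qr·Cr + Qe·Cₑ)/(Qr + Qe) = 16:
Cₑ = (5.302·16 − 5.160·2.600) / 0.1420 = 502.9 mg/L.

503 mg/L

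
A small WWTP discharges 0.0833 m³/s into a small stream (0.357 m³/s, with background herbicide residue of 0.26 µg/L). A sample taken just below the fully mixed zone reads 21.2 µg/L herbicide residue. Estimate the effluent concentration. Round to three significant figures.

111 µg/L

Mass balance: 0.3570·0.2600 + 0.08330·Cₑ = 0.4403·21.20
→ Cₑ = (0.4403·21.20 − 0.3570·0.2600) / 0.08330 = 110.9 µg/L.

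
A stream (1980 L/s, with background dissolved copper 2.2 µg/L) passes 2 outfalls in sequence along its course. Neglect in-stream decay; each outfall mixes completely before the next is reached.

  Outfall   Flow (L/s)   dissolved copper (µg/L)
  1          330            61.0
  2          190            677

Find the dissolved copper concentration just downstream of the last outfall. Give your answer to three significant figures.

61.2 µg/L

Below outfall 1: Q → 2310 L/s, C = (1980·2.200 + 330.0·61.00)/2310 = 10.60 µg/L.
Below outfall 2: Q → 2500 L/s, C = (2310·10.60 + 190.0·677.0)/2500 = 61.25 µg/L.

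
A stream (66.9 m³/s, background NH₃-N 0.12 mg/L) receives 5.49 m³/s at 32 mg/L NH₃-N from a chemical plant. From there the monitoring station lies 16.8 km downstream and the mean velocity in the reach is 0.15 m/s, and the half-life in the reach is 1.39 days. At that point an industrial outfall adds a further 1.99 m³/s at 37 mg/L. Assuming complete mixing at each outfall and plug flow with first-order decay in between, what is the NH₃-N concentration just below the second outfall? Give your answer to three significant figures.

2.28 mg/L

Mixed concentration C = ΣQC/ΣQ = (66.90·0.1200 + 5.490·32.00) / 72.39 = 183.7/72.39 = 2.538 mg/L; combined flow 72.39 m³/s.
Travel time t = 16.8·1000 / 0.15 = 112000 s = 31.11 h.
Half-life 1.39 d → k = ln 2 / 1.39 = 0.4987 d⁻¹.
Decay over the reach: 2.538·exp(−kt) = 2.538·0.5239 = 1.330 mg/L.
Second outfall: C = (72.39·1.330 + 1.990·37.00)/74.38 = 2.284 mg/L.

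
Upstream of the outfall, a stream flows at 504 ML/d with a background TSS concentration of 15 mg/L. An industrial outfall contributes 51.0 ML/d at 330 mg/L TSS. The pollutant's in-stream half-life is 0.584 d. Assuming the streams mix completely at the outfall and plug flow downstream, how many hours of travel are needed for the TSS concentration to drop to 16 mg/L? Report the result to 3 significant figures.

20.4 h

Mass balance: C = (504.0·15.00 + 51.00·330.0) / 555.0 = 24390/555.0 = 43.95 mg/L.
Half-life 0.584 d → k = ln 2 / 0.584 = 1.187 d⁻¹.
43.95·exp(−k·t) = 16 → t = ln(43.95/16)/k = 73550 s = 20.43 h.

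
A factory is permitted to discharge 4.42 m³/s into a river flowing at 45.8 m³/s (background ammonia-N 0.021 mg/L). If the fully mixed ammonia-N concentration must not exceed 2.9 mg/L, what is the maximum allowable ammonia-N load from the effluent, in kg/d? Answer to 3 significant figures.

Mass balance at the limit: 45.80·0.02100 + 4.420·Cₑ = 50.22·2.9 → Cₑ = 32.73 mg/L.
Load = 4.420 m³/s × 32.73 g/m³ × 86 400 s/d = 12500 kg/d.

12500 kg/d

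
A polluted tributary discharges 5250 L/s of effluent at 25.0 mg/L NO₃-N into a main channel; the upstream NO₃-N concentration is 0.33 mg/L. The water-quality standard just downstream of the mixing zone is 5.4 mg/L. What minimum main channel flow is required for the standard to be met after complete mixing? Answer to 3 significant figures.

Set C_mix = 5.4: (Q·0.3300 + 5250·25.00) / (Q + 5250) = 5.4
→ Q = 5250·(25.00 − 5.4)/(5.4 − 0.3300) = 20300 L/s.

20300 L/s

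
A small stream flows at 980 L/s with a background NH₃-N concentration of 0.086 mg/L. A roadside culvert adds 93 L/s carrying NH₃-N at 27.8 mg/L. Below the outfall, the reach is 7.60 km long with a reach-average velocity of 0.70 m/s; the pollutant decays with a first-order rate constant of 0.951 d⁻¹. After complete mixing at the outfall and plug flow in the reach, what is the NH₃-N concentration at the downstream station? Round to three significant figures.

Flow-weighted average: C = (980.0·0.08600 + 93.00·27.80) / 1073 = 2670/1073 = 2.488 mg/L.
Travel time t = 7.60·1000 / 0.70 = 10860 s = 3.016 h.
After decay, C = 2.488 × e^(−kt) = 2.488 × 0.8874 = 2.208 mg/L.

2.21 mg/L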